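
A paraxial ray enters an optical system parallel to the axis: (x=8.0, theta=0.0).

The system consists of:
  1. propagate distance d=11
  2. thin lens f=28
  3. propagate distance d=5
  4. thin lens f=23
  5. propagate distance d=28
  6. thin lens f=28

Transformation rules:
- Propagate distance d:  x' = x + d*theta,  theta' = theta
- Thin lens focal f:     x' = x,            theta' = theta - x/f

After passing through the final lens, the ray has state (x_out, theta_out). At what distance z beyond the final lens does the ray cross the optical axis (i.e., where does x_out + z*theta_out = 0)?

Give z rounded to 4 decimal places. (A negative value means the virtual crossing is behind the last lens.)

Answer: -40.1739

Derivation:
Initial: x=8.0000 theta=0.0000
After 1 (propagate distance d=11): x=8.0000 theta=0.0000
After 2 (thin lens f=28): x=8.0000 theta=-2/7 (≈-0.2857)
After 3 (propagate distance d=5): x=46/7 (≈6.5714) theta=-2/7 (≈-0.2857)
After 4 (thin lens f=23): x=46/7 (≈6.5714) theta=-4/7 (≈-0.5714)
After 5 (propagate distance d=28): x=-66/7 (≈-9.4286) theta=-4/7 (≈-0.5714)
After 6 (thin lens f=28): x=-66/7 (≈-9.4286) theta=-23/98 (≈-0.2347)
z_focus = -x_out/theta_out = -(-66/7)/(-23/98) = -924/23 ≈ -40.1739
Rounded to 4 decimal places: z = -40.1739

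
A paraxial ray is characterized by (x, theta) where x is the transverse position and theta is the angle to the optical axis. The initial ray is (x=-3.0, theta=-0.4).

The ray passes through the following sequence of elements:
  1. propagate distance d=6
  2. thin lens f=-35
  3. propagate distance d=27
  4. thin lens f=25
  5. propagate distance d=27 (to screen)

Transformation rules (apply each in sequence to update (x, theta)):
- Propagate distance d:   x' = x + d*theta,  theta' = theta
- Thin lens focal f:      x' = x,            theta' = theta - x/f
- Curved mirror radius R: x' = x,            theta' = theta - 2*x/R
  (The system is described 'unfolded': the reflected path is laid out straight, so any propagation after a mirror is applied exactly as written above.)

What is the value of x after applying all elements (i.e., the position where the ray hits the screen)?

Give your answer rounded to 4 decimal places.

Initial: x=-3.0000 theta=-0.4000
After 1 (propagate distance d=6): x=-5.4000 theta=-0.4000
After 2 (thin lens f=-35): x=-5.4000 theta=-97/175 (≈-0.5543)
After 3 (propagate distance d=27): x=-3564/175 (≈-20.3657) theta=-97/175 (≈-0.5543)
After 4 (thin lens f=25): x=-3564/175 (≈-20.3657) theta=1139/4375 (≈0.2603)
After 5 (propagate distance d=27 (to screen)): x=-58347/4375 (≈-13.3365) theta=1139/4375 (≈0.2603)
Rounded to 4 decimal places: x = -13.3365

Answer: -13.3365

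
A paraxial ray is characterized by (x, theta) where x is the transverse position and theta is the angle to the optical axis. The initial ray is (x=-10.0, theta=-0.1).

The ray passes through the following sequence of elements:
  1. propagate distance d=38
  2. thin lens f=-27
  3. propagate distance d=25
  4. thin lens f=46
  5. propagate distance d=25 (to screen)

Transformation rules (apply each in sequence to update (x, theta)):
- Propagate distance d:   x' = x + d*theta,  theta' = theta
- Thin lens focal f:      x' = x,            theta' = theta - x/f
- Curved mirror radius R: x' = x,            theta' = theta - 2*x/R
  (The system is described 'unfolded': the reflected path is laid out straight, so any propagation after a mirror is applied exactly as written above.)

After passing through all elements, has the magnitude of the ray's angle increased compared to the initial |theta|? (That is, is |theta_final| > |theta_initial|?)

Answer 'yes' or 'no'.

Initial: x=-10.0000 theta=-0.1000
After 1 (propagate distance d=38): x=-13.8000 theta=-0.1000
After 2 (thin lens f=-27): x=-13.8000 theta=-11/18 (≈-0.6111)
After 3 (propagate distance d=25): x=-2617/90 (≈-29.0778) theta=-11/18 (≈-0.6111)
After 4 (thin lens f=46): x=-2617/90 (≈-29.0778) theta=29/1380 (≈0.0210)
After 5 (propagate distance d=25 (to screen)): x=-118207/4140 (≈-28.5524) theta=29/1380 (≈0.0210)
|theta_initial|=0.1000 |theta_final|=29/1380 (≈0.0210) -> not increased

Answer: no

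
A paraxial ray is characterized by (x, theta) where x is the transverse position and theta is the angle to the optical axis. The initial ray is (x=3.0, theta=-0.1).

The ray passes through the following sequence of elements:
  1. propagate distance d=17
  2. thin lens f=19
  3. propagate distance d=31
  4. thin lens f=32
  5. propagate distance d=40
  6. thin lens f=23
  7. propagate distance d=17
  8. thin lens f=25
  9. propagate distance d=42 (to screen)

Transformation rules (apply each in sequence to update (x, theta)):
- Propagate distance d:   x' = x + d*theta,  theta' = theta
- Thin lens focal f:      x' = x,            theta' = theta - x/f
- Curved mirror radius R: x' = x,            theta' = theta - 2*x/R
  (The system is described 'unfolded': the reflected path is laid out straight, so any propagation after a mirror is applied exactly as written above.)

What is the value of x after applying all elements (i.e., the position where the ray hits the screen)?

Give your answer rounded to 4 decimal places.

Answer: 10.1363

Derivation:
Initial: x=3.0000 theta=-0.1000
After 1 (propagate distance d=17): x=1.3000 theta=-0.1000
After 2 (thin lens f=19): x=1.3000 theta=-16/95 (≈-0.1684)
After 3 (propagate distance d=31): x=-149/38 (≈-3.9211) theta=-16/95 (≈-0.1684)
After 4 (thin lens f=32): x=-149/38 (≈-3.9211) theta=-279/6080 (≈-0.0459)
After 5 (propagate distance d=40): x=-875/152 (≈-5.7566) theta=-279/6080 (≈-0.0459)
After 6 (thin lens f=23): x=-875/152 (≈-5.7566) theta=28583/139840 (≈0.2044)
After 7 (propagate distance d=17): x=-319089/139840 (≈-2.2818) theta=28583/139840 (≈0.2044)
After 8 (thin lens f=25): x=-319089/139840 (≈-2.2818) theta=16151/54625 (≈0.2957)
After 9 (propagate distance d=42 (to screen)): x=35436663/3496000 (≈10.1363) theta=16151/54625 (≈0.2957)
Rounded to 4 decimal places: x = 10.1363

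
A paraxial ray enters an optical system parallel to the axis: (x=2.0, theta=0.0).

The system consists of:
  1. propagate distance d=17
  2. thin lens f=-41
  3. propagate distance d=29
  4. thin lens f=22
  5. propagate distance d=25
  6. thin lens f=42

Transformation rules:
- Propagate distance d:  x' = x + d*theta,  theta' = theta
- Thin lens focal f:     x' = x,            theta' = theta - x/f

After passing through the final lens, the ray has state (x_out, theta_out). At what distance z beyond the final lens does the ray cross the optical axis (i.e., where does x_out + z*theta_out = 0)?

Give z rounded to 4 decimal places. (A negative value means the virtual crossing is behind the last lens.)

Answer: 6.0611

Derivation:
Initial: x=2.0000 theta=0.0000
After 1 (propagate distance d=17): x=2.0000 theta=0.0000
After 2 (thin lens f=-41): x=2.0000 theta=2/41 (≈0.0488)
After 3 (propagate distance d=29): x=140/41 (≈3.4146) theta=2/41 (≈0.0488)
After 4 (thin lens f=22): x=140/41 (≈3.4146) theta=-48/451 (≈-0.1064)
After 5 (propagate distance d=25): x=340/451 (≈0.7539) theta=-48/451 (≈-0.1064)
After 6 (thin lens f=42): x=340/451 (≈0.7539) theta=-1178/9471 (≈-0.1244)
z_focus = -x_out/theta_out = -(340/451)/(-1178/9471) = 3570/589 ≈ 6.0611
Rounded to 4 decimal places: z = 6.0611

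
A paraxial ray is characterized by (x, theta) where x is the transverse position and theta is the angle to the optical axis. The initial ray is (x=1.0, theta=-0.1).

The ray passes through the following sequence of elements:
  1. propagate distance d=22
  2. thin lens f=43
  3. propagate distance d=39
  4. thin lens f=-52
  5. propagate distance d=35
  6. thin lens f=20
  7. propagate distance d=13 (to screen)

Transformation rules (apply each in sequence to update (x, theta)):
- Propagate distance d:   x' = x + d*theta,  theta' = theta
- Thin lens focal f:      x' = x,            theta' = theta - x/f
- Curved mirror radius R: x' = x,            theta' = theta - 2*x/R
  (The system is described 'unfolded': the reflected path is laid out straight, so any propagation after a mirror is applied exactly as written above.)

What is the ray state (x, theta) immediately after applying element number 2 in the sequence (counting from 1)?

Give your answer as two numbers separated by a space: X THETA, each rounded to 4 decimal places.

Initial: x=1.0000 theta=-0.1000
After 1 (propagate distance d=22): x=-1.2000 theta=-0.1000
After 2 (thin lens f=43): x=-1.2000 theta=-31/430 (≈-0.0721)
Rounded to 4 decimal places: x = -1.2000, theta = -0.0721

Answer: -1.2000 -0.0721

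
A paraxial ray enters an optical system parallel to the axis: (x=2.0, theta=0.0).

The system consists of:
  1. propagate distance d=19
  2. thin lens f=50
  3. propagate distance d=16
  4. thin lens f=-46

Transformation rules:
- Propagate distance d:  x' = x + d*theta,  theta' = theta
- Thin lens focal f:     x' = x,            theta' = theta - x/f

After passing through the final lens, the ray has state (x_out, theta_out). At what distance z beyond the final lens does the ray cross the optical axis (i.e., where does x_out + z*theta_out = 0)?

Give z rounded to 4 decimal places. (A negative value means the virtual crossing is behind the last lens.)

Answer: 130.3333

Derivation:
Initial: x=2.0000 theta=0.0000
After 1 (propagate distance d=19): x=2.0000 theta=0.0000
After 2 (thin lens f=50): x=2.0000 theta=-0.0400
After 3 (propagate distance d=16): x=1.3600 theta=-0.0400
After 4 (thin lens f=-46): x=1.3600 theta=-6/575 (≈-0.0104)
z_focus = -x_out/theta_out = -(1.3600)/(-6/575) = 391/3 ≈ 130.3333
Rounded to 4 decimal places: z = 130.3333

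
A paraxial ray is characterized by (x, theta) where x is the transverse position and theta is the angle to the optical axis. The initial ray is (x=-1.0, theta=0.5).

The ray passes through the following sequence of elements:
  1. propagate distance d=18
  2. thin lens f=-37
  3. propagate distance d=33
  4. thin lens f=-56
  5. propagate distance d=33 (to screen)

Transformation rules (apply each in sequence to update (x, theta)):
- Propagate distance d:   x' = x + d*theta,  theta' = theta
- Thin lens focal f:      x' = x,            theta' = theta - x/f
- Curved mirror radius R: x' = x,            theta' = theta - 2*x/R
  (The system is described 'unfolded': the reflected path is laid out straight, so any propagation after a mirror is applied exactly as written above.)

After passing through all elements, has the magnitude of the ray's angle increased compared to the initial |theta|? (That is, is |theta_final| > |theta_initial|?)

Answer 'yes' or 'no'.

Answer: yes

Derivation:
Initial: x=-1.0000 theta=0.5000
After 1 (propagate distance d=18): x=8.0000 theta=0.5000
After 2 (thin lens f=-37): x=8.0000 theta=53/74 (≈0.7162)
After 3 (propagate distance d=33): x=2341/74 (≈31.6351) theta=53/74 (≈0.7162)
After 4 (thin lens f=-56): x=2341/74 (≈31.6351) theta=5309/4144 (≈1.2811)
After 5 (propagate distance d=33 (to screen)): x=306293/4144 (≈73.9124) theta=5309/4144 (≈1.2811)
|theta_initial|=0.5000 |theta_final|=5309/4144 (≈1.2811) -> increased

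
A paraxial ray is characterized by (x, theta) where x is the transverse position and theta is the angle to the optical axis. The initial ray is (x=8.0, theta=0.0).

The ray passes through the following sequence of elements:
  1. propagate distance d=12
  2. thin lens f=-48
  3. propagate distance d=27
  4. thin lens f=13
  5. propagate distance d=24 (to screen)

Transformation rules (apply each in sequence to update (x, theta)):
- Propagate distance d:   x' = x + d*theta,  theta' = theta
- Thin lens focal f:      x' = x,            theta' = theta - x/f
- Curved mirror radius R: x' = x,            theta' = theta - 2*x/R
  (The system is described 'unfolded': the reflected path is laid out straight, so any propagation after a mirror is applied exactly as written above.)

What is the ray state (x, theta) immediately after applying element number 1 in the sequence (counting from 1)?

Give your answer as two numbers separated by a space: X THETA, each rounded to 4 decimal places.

Answer: 8.0000 0.0000

Derivation:
Initial: x=8.0000 theta=0.0000
After 1 (propagate distance d=12): x=8.0000 theta=0.0000
Rounded to 4 decimal places: x = 8.0000, theta = 0.0000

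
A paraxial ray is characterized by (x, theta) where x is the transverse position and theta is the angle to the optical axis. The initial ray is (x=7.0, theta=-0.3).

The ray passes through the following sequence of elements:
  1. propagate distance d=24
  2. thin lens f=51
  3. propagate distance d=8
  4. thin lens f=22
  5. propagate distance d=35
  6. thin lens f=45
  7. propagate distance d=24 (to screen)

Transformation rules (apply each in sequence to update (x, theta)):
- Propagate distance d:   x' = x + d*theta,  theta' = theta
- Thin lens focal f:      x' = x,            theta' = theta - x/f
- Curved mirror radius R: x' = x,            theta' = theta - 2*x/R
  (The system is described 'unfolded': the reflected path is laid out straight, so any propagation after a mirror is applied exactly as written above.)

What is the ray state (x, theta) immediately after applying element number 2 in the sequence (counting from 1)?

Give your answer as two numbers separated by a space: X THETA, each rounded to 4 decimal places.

Answer: -0.2000 -0.2961

Derivation:
Initial: x=7.0000 theta=-0.3000
After 1 (propagate distance d=24): x=-0.2000 theta=-0.3000
After 2 (thin lens f=51): x=-0.2000 theta=-151/510 (≈-0.2961)
Rounded to 4 decimal places: x = -0.2000, theta = -0.2961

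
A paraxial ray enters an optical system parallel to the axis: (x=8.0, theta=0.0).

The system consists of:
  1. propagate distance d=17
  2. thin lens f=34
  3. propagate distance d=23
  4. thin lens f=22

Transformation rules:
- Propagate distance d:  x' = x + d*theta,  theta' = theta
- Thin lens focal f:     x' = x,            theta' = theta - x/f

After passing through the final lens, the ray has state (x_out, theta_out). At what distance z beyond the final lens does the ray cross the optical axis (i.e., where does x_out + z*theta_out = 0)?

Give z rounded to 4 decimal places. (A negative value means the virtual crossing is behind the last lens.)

Initial: x=8.0000 theta=0.0000
After 1 (propagate distance d=17): x=8.0000 theta=0.0000
After 2 (thin lens f=34): x=8.0000 theta=-4/17 (≈-0.2353)
After 3 (propagate distance d=23): x=44/17 (≈2.5882) theta=-4/17 (≈-0.2353)
After 4 (thin lens f=22): x=44/17 (≈2.5882) theta=-6/17 (≈-0.3529)
z_focus = -x_out/theta_out = -(44/17)/(-6/17) = 22/3 ≈ 7.3333
Rounded to 4 decimal places: z = 7.3333

Answer: 7.3333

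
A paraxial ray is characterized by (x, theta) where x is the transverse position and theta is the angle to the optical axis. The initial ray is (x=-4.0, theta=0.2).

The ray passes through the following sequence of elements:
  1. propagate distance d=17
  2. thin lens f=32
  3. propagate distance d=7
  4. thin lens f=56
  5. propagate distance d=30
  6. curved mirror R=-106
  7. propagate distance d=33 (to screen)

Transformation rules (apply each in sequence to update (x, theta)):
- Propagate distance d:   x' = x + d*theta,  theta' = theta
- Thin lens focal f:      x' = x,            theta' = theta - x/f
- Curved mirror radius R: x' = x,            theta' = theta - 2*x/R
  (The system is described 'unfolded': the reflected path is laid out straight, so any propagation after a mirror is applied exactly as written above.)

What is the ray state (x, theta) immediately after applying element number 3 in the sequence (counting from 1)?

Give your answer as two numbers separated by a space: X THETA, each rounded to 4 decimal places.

Initial: x=-4.0000 theta=0.2000
After 1 (propagate distance d=17): x=-0.6000 theta=0.2000
After 2 (thin lens f=32): x=-0.6000 theta=7/32 (≈0.2188)
After 3 (propagate distance d=7): x=149/160 (≈0.9313) theta=7/32 (≈0.2188)
Rounded to 4 decimal places: x = 0.9313, theta = 0.2188

Answer: 0.9313 0.2188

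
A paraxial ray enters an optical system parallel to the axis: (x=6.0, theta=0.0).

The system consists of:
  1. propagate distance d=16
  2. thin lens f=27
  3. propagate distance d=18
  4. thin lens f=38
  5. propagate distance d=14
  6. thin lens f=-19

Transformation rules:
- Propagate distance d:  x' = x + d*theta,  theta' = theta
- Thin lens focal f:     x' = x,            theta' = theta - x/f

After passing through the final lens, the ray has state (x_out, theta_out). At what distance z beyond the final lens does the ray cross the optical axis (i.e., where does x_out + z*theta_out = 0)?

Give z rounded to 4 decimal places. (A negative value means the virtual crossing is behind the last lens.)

Initial: x=6.0000 theta=0.0000
After 1 (propagate distance d=16): x=6.0000 theta=0.0000
After 2 (thin lens f=27): x=6.0000 theta=-2/9 (≈-0.2222)
After 3 (propagate distance d=18): x=2.0000 theta=-2/9 (≈-0.2222)
After 4 (thin lens f=38): x=2.0000 theta=-47/171 (≈-0.2749)
After 5 (propagate distance d=14): x=-316/171 (≈-1.8480) theta=-47/171 (≈-0.2749)
After 6 (thin lens f=-19): x=-316/171 (≈-1.8480) theta=-403/1083 (≈-0.3721)
z_focus = -x_out/theta_out = -(-316/171)/(-403/1083) = -6004/1209 ≈ -4.9661
Rounded to 4 decimal places: z = -4.9661

Answer: -4.9661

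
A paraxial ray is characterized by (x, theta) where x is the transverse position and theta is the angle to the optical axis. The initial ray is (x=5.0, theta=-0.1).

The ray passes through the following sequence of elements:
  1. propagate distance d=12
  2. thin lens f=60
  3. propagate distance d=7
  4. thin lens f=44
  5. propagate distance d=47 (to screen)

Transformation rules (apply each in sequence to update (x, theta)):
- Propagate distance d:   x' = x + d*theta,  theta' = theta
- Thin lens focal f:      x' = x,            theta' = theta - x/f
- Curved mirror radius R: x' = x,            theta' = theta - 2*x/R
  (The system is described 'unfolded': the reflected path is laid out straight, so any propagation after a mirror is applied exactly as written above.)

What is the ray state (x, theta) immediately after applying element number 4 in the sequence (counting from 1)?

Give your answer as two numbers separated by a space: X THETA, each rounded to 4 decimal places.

Initial: x=5.0000 theta=-0.1000
After 1 (propagate distance d=12): x=3.8000 theta=-0.1000
After 2 (thin lens f=60): x=3.8000 theta=-49/300 (≈-0.1633)
After 3 (propagate distance d=7): x=797/300 (≈2.6567) theta=-49/300 (≈-0.1633)
After 4 (thin lens f=44): x=797/300 (≈2.6567) theta=-2953/13200 (≈-0.2237)
Rounded to 4 decimal places: x = 2.6567, theta = -0.2237

Answer: 2.6567 -0.2237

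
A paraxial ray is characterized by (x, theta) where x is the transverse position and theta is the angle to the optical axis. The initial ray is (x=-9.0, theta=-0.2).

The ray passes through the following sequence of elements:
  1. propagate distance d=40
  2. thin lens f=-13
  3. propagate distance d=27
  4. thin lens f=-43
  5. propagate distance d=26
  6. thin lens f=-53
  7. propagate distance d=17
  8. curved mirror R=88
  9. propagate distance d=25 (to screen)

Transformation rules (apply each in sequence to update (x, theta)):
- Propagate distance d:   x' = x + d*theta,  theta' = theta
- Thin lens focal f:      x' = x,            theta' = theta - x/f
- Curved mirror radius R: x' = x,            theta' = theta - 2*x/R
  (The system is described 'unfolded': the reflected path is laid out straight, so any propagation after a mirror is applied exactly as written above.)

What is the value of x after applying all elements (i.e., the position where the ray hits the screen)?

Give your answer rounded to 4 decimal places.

Answer: -229.5024

Derivation:
Initial: x=-9.0000 theta=-0.2000
After 1 (propagate distance d=40): x=-17.0000 theta=-0.2000
After 2 (thin lens f=-13): x=-17.0000 theta=-98/65 (≈-1.5077)
After 3 (propagate distance d=27): x=-3751/65 (≈-57.7077) theta=-98/65 (≈-1.5077)
After 4 (thin lens f=-43): x=-3751/65 (≈-57.7077) theta=-1593/559 (≈-2.8497)
After 5 (propagate distance d=26): x=-368383/2795 (≈-131.8007) theta=-1593/559 (≈-2.8497)
After 6 (thin lens f=-53): x=-368383/2795 (≈-131.8007) theta=-790528/148135 (≈-5.3365)
After 7 (propagate distance d=17): x=-6592655/29627 (≈-222.5219) theta=-790528/148135 (≈-5.3365)
After 8 (curved mirror R=88): x=-6592655/29627 (≈-222.5219) theta=-1819957/6517940 (≈-0.2792)
After 9 (propagate distance d=25 (to screen)): x=-23013585/100276 (≈-229.5024) theta=-1819957/6517940 (≈-0.2792)
Rounded to 4 decimal places: x = -229.5024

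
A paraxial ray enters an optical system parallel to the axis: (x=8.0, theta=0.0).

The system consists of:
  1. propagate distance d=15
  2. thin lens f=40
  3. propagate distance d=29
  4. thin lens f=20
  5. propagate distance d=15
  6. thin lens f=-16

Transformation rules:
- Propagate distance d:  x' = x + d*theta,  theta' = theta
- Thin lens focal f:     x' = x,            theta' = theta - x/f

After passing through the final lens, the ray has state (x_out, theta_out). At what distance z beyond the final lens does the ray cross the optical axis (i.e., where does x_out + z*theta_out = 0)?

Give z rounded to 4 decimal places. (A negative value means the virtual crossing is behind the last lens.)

Answer: -5.2901

Derivation:
Initial: x=8.0000 theta=0.0000
After 1 (propagate distance d=15): x=8.0000 theta=0.0000
After 2 (thin lens f=40): x=8.0000 theta=-0.2000
After 3 (propagate distance d=29): x=2.2000 theta=-0.2000
After 4 (thin lens f=20): x=2.2000 theta=-0.3100
After 5 (propagate distance d=15): x=-2.4500 theta=-0.3100
After 6 (thin lens f=-16): x=-2.4500 theta=-741/1600 (≈-0.4631)
z_focus = -x_out/theta_out = -(-2.4500)/(-741/1600) = -3920/741 ≈ -5.2901
Rounded to 4 decimal places: z = -5.2901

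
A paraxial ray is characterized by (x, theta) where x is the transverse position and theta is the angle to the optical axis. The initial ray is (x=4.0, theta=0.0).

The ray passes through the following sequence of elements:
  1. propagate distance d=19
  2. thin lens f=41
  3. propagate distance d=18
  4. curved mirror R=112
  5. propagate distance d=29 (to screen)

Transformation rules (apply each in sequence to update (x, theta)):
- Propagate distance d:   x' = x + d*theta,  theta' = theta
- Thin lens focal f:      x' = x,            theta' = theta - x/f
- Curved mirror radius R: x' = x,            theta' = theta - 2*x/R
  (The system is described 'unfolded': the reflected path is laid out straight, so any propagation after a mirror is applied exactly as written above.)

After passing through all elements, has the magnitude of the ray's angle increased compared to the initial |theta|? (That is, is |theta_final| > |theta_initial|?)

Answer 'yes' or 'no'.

Initial: x=4.0000 theta=0.0000
After 1 (propagate distance d=19): x=4.0000 theta=0.0000
After 2 (thin lens f=41): x=4.0000 theta=-4/41 (≈-0.0976)
After 3 (propagate distance d=18): x=92/41 (≈2.2439) theta=-4/41 (≈-0.0976)
After 4 (curved mirror R=112): x=92/41 (≈2.2439) theta=-79/574 (≈-0.1376)
After 5 (propagate distance d=29 (to screen)): x=-1003/574 (≈-1.7474) theta=-79/574 (≈-0.1376)
|theta_initial|=0.0000 |theta_final|=79/574 (≈0.1376) -> increased

Answer: yes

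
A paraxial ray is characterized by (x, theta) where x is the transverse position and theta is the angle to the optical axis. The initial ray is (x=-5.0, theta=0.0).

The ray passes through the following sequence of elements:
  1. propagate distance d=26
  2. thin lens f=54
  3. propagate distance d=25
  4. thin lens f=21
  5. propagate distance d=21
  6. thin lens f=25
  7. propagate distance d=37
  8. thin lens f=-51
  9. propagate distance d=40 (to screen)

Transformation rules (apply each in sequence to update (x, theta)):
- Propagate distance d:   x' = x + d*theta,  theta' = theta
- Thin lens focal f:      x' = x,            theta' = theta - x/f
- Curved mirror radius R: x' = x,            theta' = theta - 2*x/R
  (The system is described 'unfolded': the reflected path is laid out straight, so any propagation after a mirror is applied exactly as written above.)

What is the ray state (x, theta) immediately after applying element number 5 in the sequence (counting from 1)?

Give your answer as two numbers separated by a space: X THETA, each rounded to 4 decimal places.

Initial: x=-5.0000 theta=0.0000
After 1 (propagate distance d=26): x=-5.0000 theta=0.0000
After 2 (thin lens f=54): x=-5.0000 theta=5/54 (≈0.0926)
After 3 (propagate distance d=25): x=-145/54 (≈-2.6852) theta=5/54 (≈0.0926)
After 4 (thin lens f=21): x=-145/54 (≈-2.6852) theta=125/567 (≈0.2205)
After 5 (propagate distance d=21): x=35/18 (≈1.9444) theta=125/567 (≈0.2205)
Rounded to 4 decimal places: x = 1.9444, theta = 0.2205

Answer: 1.9444 0.2205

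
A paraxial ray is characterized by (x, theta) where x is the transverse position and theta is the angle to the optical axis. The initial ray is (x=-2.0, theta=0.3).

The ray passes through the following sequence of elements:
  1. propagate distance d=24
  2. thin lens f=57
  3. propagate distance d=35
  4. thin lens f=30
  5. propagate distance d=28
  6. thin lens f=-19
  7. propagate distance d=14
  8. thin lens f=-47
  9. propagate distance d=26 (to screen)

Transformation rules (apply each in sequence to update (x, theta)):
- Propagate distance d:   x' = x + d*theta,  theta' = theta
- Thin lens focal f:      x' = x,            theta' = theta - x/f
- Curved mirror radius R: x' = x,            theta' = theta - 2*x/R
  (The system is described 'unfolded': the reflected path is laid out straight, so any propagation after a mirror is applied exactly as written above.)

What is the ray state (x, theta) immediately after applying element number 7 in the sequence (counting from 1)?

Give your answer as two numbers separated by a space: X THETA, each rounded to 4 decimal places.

Initial: x=-2.0000 theta=0.3000
After 1 (propagate distance d=24): x=5.2000 theta=0.3000
After 2 (thin lens f=57): x=5.2000 theta=119/570 (≈0.2088)
After 3 (propagate distance d=35): x=7129/570 (≈12.5070) theta=119/570 (≈0.2088)
After 4 (thin lens f=30): x=7129/570 (≈12.5070) theta=-3559/17100 (≈-0.2081)
After 5 (propagate distance d=28): x=57109/8550 (≈6.6794) theta=-3559/17100 (≈-0.2081)
After 6 (thin lens f=-19): x=57109/8550 (≈6.6794) theta=46597/324900 (≈0.1434)
After 7 (propagate distance d=14): x=28225/3249 (≈8.6873) theta=46597/324900 (≈0.1434)
Rounded to 4 decimal places: x = 8.6873, theta = 0.1434

Answer: 8.6873 0.1434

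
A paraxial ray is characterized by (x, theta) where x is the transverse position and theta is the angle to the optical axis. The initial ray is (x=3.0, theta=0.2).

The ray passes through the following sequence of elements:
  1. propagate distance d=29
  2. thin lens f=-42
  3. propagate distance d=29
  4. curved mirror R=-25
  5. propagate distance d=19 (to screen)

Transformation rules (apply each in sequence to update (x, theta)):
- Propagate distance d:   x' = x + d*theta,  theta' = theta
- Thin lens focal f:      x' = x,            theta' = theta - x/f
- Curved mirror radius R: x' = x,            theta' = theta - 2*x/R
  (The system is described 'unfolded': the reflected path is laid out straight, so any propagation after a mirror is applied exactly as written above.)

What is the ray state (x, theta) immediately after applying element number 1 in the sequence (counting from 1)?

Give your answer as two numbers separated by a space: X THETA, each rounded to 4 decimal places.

Initial: x=3.0000 theta=0.2000
After 1 (propagate distance d=29): x=8.8000 theta=0.2000
Rounded to 4 decimal places: x = 8.8000, theta = 0.2000

Answer: 8.8000 0.2000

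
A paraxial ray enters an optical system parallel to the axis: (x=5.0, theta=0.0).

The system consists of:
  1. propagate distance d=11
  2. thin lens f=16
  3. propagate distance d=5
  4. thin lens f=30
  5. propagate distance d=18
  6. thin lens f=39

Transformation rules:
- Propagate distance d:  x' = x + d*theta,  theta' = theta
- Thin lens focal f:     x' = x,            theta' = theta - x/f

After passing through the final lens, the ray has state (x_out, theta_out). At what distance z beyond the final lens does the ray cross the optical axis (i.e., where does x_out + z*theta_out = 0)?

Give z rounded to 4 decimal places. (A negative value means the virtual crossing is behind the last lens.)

Initial: x=5.0000 theta=0.0000
After 1 (propagate distance d=11): x=5.0000 theta=0.0000
After 2 (thin lens f=16): x=5.0000 theta=-0.3125
After 3 (propagate distance d=5): x=3.4375 theta=-0.3125
After 4 (thin lens f=30): x=3.4375 theta=-41/96 (≈-0.4271)
After 5 (propagate distance d=18): x=-4.2500 theta=-41/96 (≈-0.4271)
After 6 (thin lens f=39): x=-4.2500 theta=-397/1248 (≈-0.3181)
z_focus = -x_out/theta_out = -(-4.2500)/(-397/1248) = -5304/397 ≈ -13.3602
Rounded to 4 decimal places: z = -13.3602

Answer: -13.3602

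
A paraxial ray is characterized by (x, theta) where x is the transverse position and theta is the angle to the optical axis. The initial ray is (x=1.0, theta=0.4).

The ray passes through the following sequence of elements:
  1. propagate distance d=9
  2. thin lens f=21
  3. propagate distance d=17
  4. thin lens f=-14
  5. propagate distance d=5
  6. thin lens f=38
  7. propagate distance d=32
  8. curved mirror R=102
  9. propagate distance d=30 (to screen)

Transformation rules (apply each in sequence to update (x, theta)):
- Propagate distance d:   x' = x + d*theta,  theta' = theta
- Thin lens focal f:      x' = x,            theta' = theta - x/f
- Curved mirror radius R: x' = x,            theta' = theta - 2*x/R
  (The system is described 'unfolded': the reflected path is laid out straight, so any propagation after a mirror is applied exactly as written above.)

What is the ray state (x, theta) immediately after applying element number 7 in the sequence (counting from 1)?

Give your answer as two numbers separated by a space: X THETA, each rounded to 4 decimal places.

Answer: 25.1238 0.4313

Derivation:
Initial: x=1.0000 theta=0.4000
After 1 (propagate distance d=9): x=4.6000 theta=0.4000
After 2 (thin lens f=21): x=4.6000 theta=19/105 (≈0.1810)
After 3 (propagate distance d=17): x=806/105 (≈7.6762) theta=19/105 (≈0.1810)
After 4 (thin lens f=-14): x=806/105 (≈7.6762) theta=536/735 (≈0.7293)
After 5 (propagate distance d=5): x=2774/245 (≈11.3224) theta=536/735 (≈0.7293)
After 6 (thin lens f=38): x=2774/245 (≈11.3224) theta=317/735 (≈0.4313)
After 7 (propagate distance d=32): x=2638/105 (≈25.1238) theta=317/735 (≈0.4313)
Rounded to 4 decimal places: x = 25.1238, theta = 0.4313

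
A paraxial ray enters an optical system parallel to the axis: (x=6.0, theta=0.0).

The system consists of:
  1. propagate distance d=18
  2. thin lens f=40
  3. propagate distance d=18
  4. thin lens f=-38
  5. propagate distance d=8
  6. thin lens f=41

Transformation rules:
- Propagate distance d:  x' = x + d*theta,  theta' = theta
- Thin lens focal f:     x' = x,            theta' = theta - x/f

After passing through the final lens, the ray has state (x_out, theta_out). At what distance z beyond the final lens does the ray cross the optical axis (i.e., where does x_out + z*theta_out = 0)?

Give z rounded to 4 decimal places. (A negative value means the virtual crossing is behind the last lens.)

Answer: 21.2815

Derivation:
Initial: x=6.0000 theta=0.0000
After 1 (propagate distance d=18): x=6.0000 theta=0.0000
After 2 (thin lens f=40): x=6.0000 theta=-0.1500
After 3 (propagate distance d=18): x=3.3000 theta=-0.1500
After 4 (thin lens f=-38): x=3.3000 theta=-6/95 (≈-0.0632)
After 5 (propagate distance d=8): x=531/190 (≈2.7947) theta=-6/95 (≈-0.0632)
After 6 (thin lens f=41): x=531/190 (≈2.7947) theta=-1023/7790 (≈-0.1313)
z_focus = -x_out/theta_out = -(531/190)/(-1023/7790) = 7257/341 ≈ 21.2815
Rounded to 4 decimal places: z = 21.2815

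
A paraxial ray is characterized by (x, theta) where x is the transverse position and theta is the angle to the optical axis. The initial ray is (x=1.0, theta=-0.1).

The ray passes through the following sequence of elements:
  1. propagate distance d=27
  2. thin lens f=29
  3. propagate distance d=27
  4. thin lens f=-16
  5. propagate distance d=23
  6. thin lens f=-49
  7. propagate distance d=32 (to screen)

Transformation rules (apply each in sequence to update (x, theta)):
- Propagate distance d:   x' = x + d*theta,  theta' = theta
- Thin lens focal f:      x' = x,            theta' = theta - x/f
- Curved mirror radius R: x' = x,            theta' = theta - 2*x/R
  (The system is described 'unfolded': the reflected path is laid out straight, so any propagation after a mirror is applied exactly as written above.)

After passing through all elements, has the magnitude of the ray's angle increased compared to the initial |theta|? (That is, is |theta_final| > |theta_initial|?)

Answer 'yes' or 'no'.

Answer: yes

Derivation:
Initial: x=1.0000 theta=-0.1000
After 1 (propagate distance d=27): x=-1.7000 theta=-0.1000
After 2 (thin lens f=29): x=-1.7000 theta=-6/145 (≈-0.0414)
After 3 (propagate distance d=27): x=-817/290 (≈-2.8172) theta=-6/145 (≈-0.0414)
After 4 (thin lens f=-16): x=-817/290 (≈-2.8172) theta=-1009/4640 (≈-0.2175)
After 5 (propagate distance d=23): x=-1251/160 (≈-7.8188) theta=-1009/4640 (≈-0.2175)
After 6 (thin lens f=-49): x=-1251/160 (≈-7.8188) theta=-2143/5684 (≈-0.3770)
After 7 (propagate distance d=32 (to screen)): x=-4520711/227360 (≈-19.8835) theta=-2143/5684 (≈-0.3770)
|theta_initial|=0.1000 |theta_final|=2143/5684 (≈0.3770) -> increased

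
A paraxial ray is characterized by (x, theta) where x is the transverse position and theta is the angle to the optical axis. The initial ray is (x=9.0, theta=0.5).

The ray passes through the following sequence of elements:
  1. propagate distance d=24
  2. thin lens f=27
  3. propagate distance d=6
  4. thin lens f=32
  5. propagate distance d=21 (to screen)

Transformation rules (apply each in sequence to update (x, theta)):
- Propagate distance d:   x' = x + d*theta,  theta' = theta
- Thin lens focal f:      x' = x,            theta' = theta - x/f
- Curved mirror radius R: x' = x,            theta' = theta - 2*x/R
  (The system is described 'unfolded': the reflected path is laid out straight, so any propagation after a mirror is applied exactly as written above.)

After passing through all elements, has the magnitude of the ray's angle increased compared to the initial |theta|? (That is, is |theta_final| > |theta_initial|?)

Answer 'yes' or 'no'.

Initial: x=9.0000 theta=0.5000
After 1 (propagate distance d=24): x=21.0000 theta=0.5000
After 2 (thin lens f=27): x=21.0000 theta=-5/18 (≈-0.2778)
After 3 (propagate distance d=6): x=58/3 (≈19.3333) theta=-5/18 (≈-0.2778)
After 4 (thin lens f=32): x=58/3 (≈19.3333) theta=-127/144 (≈-0.8819)
After 5 (propagate distance d=21 (to screen)): x=0.8125 theta=-127/144 (≈-0.8819)
|theta_initial|=0.5000 |theta_final|=127/144 (≈0.8819) -> increased

Answer: yes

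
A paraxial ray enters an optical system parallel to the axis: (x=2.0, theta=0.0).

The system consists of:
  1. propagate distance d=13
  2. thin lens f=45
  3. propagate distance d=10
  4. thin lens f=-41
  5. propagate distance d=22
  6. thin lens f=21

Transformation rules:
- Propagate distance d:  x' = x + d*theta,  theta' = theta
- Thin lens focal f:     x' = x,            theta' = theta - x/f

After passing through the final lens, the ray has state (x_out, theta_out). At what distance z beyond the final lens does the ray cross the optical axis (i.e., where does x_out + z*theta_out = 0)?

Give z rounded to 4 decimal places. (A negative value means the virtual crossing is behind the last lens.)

Initial: x=2.0000 theta=0.0000
After 1 (propagate distance d=13): x=2.0000 theta=0.0000
After 2 (thin lens f=45): x=2.0000 theta=-2/45 (≈-0.0444)
After 3 (propagate distance d=10): x=14/9 (≈1.5556) theta=-2/45 (≈-0.0444)
After 4 (thin lens f=-41): x=14/9 (≈1.5556) theta=-4/615 (≈-0.0065)
After 5 (propagate distance d=22): x=2606/1845 (≈1.4125) theta=-4/615 (≈-0.0065)
After 6 (thin lens f=21): x=2606/1845 (≈1.4125) theta=-2858/38745 (≈-0.0738)
z_focus = -x_out/theta_out = -(2606/1845)/(-2858/38745) = 27363/1429 ≈ 19.1484
Rounded to 4 decimal places: z = 19.1484

Answer: 19.1484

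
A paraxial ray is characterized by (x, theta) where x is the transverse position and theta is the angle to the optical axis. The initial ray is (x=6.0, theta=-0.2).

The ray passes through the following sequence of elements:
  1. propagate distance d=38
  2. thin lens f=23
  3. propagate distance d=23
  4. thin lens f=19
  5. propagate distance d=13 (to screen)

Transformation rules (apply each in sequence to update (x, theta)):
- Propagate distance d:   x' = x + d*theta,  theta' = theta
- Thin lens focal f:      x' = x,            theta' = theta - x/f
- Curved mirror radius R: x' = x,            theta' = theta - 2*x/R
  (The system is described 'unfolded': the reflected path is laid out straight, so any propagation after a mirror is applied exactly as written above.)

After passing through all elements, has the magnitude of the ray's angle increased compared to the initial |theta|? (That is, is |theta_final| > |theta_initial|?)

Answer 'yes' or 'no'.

Answer: no

Derivation:
Initial: x=6.0000 theta=-0.2000
After 1 (propagate distance d=38): x=-1.6000 theta=-0.2000
After 2 (thin lens f=23): x=-1.6000 theta=-3/23 (≈-0.1304)
After 3 (propagate distance d=23): x=-4.6000 theta=-3/23 (≈-0.1304)
After 4 (thin lens f=19): x=-4.6000 theta=244/2185 (≈0.1117)
After 5 (propagate distance d=13 (to screen)): x=-6879/2185 (≈-3.1483) theta=244/2185 (≈0.1117)
|theta_initial|=0.2000 |theta_final|=244/2185 (≈0.1117) -> not increased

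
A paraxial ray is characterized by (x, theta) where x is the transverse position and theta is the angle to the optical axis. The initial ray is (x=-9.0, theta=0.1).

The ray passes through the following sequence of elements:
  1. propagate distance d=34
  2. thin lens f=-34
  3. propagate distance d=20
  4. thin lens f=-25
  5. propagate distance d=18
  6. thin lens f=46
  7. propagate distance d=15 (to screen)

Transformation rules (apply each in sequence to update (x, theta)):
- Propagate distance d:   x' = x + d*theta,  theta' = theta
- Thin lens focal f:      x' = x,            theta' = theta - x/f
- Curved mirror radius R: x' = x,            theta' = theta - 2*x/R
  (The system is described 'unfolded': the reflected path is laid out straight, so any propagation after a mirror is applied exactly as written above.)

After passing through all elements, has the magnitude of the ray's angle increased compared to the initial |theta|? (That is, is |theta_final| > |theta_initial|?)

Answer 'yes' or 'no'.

Initial: x=-9.0000 theta=0.1000
After 1 (propagate distance d=34): x=-5.6000 theta=0.1000
After 2 (thin lens f=-34): x=-5.6000 theta=-11/170 (≈-0.0647)
After 3 (propagate distance d=20): x=-586/85 (≈-6.8941) theta=-11/170 (≈-0.0647)
After 4 (thin lens f=-25): x=-586/85 (≈-6.8941) theta=-1447/4250 (≈-0.3405)
After 5 (propagate distance d=18): x=-27673/2125 (≈-13.0226) theta=-1447/4250 (≈-0.3405)
After 6 (thin lens f=46): x=-27673/2125 (≈-13.0226) theta=-2804/48875 (≈-0.0574)
After 7 (propagate distance d=15 (to screen)): x=-678539/48875 (≈-13.8832) theta=-2804/48875 (≈-0.0574)
|theta_initial|=0.1000 |theta_final|=2804/48875 (≈0.0574) -> not increased

Answer: no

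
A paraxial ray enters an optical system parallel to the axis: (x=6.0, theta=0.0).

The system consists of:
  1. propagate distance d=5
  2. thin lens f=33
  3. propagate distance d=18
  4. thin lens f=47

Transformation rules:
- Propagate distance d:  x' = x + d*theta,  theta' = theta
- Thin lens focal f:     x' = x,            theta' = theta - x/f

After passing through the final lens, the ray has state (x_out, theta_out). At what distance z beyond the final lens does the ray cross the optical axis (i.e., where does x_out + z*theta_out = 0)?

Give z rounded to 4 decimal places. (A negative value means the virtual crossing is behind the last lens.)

Answer: 11.3710

Derivation:
Initial: x=6.0000 theta=0.0000
After 1 (propagate distance d=5): x=6.0000 theta=0.0000
After 2 (thin lens f=33): x=6.0000 theta=-2/11 (≈-0.1818)
After 3 (propagate distance d=18): x=30/11 (≈2.7273) theta=-2/11 (≈-0.1818)
After 4 (thin lens f=47): x=30/11 (≈2.7273) theta=-124/517 (≈-0.2398)
z_focus = -x_out/theta_out = -(30/11)/(-124/517) = 705/62 ≈ 11.3710
Rounded to 4 decimal places: z = 11.3710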